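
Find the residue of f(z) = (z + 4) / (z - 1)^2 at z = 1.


Step 1: Pole of order 2 at z = 1
Step 2: Res = lim d/dz [(z - 1)^2 * f(z)] as z -> 1
Step 3: (z - 1)^2 * f(z) = z + 4
Step 4: d/dz[z + 4] = 1

1


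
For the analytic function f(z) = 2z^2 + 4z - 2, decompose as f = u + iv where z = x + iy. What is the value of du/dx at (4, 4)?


Step 1: f(z) = 2(x+iy)^2 + 4(x+iy) - 2
Step 2: u = 2(x^2 - y^2) + 4x - 2
Step 3: u_x = 4x + 4
Step 4: At (4, 4): u_x = 16 + 4 = 20

20


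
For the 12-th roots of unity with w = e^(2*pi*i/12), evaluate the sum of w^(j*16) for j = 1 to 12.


Step 1: The sum sum_{j=1}^{n} w^(k*j) equals n if n | k, else 0.
Step 2: Here n = 12, k = 16
Step 3: Does n divide k? 12 | 16 -> False
Step 4: Sum = 0

0


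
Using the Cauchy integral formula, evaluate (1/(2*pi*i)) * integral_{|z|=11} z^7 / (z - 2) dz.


Step 1: f(z) = z^7, a = 2 is inside |z| = 11
Step 2: By Cauchy integral formula: (1/(2pi*i)) * integral = f(a)
Step 3: f(2) = 2^7 = 128

128


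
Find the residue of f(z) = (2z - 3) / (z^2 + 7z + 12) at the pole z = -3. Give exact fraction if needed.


Step 1: Q(z) = z^2 + 7z + 12 = (z + 3)(z + 4)
Step 2: Q'(z) = 2z + 7
Step 3: Q'(-3) = 1, P(-3) = -9
Step 4: Res = P(-3)/Q'(-3) = -9/1 = -9

-9


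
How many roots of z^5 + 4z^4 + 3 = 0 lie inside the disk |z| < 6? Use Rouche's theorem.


Step 1: On |z| = 6 the three terms have sizes |z^5| = 6^5 = 7776, |4z^4| = 4*6^4 = 5184, |3| = 3
Step 2: The dominant term is g(z) = z^5; let h(z) = 4z^4 + 3 so f = g + h
Step 3: On |z| = 6: |g| = 7776 and |h| <= 5184 + 3 = 5187
Step 4: Since 7776 > 5187, |h| < |g| on |z| = 6, so by Rouche f has the same number of zeros as g inside |z| < 6
Step 5: g(z) = z^5 has 5 zeros (all at the origin) inside |z| < 6. Answer = 5

5


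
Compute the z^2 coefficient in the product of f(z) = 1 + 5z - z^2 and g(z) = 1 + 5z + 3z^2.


Step 1: z^2 term in f*g comes from: (1)*(3z^2) + (5z)*(5z) + (-z^2)*(1)
Step 2: = 3 + 25 - 1
Step 3: = 27

27


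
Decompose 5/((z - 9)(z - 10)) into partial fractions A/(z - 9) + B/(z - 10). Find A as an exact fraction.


Step 1: Multiply both sides by (z - 9) and set z = 9
Step 2: A = 5 / (9 - 10)
Step 3: A = 5 / (-1)
Step 4: A = -5

-5


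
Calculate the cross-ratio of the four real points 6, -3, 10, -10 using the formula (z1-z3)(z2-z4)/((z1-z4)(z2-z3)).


Step 1: (z1-z3)(z2-z4) = (-4) * 7 = -28
Step 2: (z1-z4)(z2-z3) = 16 * (-13) = -208
Step 3: Cross-ratio = 28/208 = 7/52

7/52


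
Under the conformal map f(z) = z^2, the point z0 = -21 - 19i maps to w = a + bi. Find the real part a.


Step 1: z0 = -21 - 19i
Step 2: z0^2 = (-21)^2 - (-19)^2 + 798i
Step 3: real part = 441 - 361 = 80

80


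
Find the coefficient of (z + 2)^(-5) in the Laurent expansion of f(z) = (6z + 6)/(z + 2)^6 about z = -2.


Step 1: Write the numerator in powers of (z + 2): 6z + 6 = 6(z + 2) + (6*(-2) + 6) = 6(z + 2) - 6
Step 2: Divide by (z + 2)^6: f(z) = -6(z + 2)^(-6) + 6(z + 2)^(-5)
Step 3: This finite sum is the Laurent series of f about z = -2.
Step 4: Coefficient of (z + 2)^(-5) = coefficient of (z + 2) in the re-centred numerator = 6

6


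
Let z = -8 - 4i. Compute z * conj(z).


Step 1: conj(z) = -8 + 4i
Step 2: z * conj(z) = (-8)^2 + (-4)^2
Step 3: = 64 + 16 = 80

80


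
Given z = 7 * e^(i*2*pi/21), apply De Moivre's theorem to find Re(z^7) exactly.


Step 1: By De Moivre's theorem, z^7 = 7^7 * e^(i*7*2*pi/21) = 823543 * (cos(2*pi/3) + i*sin(2*pi/3))
Step 2: |z|^7 = 7^7 = 823543
Step 3: The angle 2*pi/3 already lies in [0, 2*pi)
Step 4: cos(2*pi/3) = -1/2
Step 5: Re(z^7) = 823543 * (-1/2) = -823543/2

-823543/2


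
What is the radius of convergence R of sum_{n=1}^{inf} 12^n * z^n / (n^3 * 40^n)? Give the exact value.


Step 1: General term a_n = 12^n / (n^3 * 40^n)
Step 2: By the root test, |a_n|^(1/n) = 12 / (n^(3/n) * 40) -> 12/40 as n -> infinity (since n^(3/n) -> 1)
Step 3: R = 1/lim|a_n|^(1/n) = 40/12 = 10/3

10/3


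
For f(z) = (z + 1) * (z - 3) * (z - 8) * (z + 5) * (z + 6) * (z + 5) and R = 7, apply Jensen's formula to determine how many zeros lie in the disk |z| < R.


Jensen's formula: (1/2pi)*integral log|f(Re^it)|dt = log|f(0)| + sum_{|a_k|<R} log(R/|a_k|)
Step 1: f(0) = 1 * (-3) * (-8) * 5 * 6 * 5 = 3600
Step 2: log|f(0)| = log|-1| + log|3| + log|8| + log|-5| + log|-6| + log|-5| = 8.1887
Step 3: Zeros inside |z| < 7: -1, 3, -5, -6, -5
Step 4: Jensen sum = log(7/1) + log(7/3) + log(7/5) + log(7/6) + log(7/5) = 3.6203
Step 5: n(R) = number of terms in the Jensen sum = count of zeros inside |z| < 7 = 5

5


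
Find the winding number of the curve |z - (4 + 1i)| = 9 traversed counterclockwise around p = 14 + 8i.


Step 1: Center c = (4, 1), radius = 9
Step 2: |p - c|^2 = 10^2 + 7^2 = 149
Step 3: r^2 = 81
Step 4: |p-c| > r so winding number = 0

0


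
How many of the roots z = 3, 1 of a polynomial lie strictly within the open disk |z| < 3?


Step 1: Check each root:
  z = 3: |3| = 3 >= 3
  z = 1: |1| = 1 < 3
Step 2: Count = 1

1


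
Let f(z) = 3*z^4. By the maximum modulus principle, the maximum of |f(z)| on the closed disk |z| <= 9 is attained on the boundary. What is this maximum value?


Step 1: On |z| = 9, |f(z)| = 3 * |z|^4 = 3 * 9^4
Step 2: By maximum modulus principle, maximum is on boundary.
Step 3: Maximum = 3 * 6561 = 19683

19683


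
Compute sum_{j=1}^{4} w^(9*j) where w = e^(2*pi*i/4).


Step 1: The sum sum_{j=1}^{n} w^(k*j) equals n if n | k, else 0.
Step 2: Here n = 4, k = 9
Step 3: Does n divide k? 4 | 9 -> False
Step 4: Sum = 0

0


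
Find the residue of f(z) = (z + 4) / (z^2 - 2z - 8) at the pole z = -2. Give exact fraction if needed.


Step 1: Q(z) = z^2 - 2z - 8 = (z + 2)(z - 4)
Step 2: Q'(z) = 2z - 2
Step 3: Q'(-2) = -6, P(-2) = 2
Step 4: Res = P(-2)/Q'(-2) = 2/(-6) = -1/3

-1/3


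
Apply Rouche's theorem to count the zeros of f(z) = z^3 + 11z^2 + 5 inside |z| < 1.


Step 1: On |z| = 1 the three terms have sizes |z^3| = 1^3 = 1, |11z^2| = 11*1^2 = 11, |5| = 5
Step 2: The dominant term is g(z) = 11z^2; let h(z) = z^3 + 5 so f = g + h
Step 3: On |z| = 1: |g| = 11 and |h| <= 1 + 5 = 6
Step 4: Since 11 > 6, |h| < |g| on |z| = 1, so by Rouche f has the same number of zeros as g inside |z| < 1
Step 5: g(z) = 11z^2 has 2 zeros (at the origin, multiplicity 2) inside |z| < 1. Answer = 2

2


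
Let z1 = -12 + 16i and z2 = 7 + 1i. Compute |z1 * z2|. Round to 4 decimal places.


Step 1: |z1| = sqrt((-12)^2 + 16^2) = sqrt(400)
Step 2: |z2| = sqrt(7^2 + 1^2) = sqrt(50)
Step 3: |z1*z2| = |z1|*|z2| = sqrt(400) * sqrt(50) = sqrt(400 * 50) = sqrt(20000)
Step 4: = 141.4214

141.4214


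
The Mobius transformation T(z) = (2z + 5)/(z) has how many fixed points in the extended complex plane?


Step 1: Fixed points satisfy T(z) = z
Step 2: z^2 - 2z - 5 = 0
Step 3: Discriminant = (-2)^2 - 4*1*(-5) = 24
Step 4: Number of fixed points = 2

2


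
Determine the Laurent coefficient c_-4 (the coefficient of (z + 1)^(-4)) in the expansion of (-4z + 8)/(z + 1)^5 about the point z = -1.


Step 1: Write the numerator in powers of (z + 1): -4z + 8 = -4(z + 1) + (-4*(-1) + 8) = -4(z + 1) + 12
Step 2: Divide by (z + 1)^5: f(z) = 12(z + 1)^(-5) - 4(z + 1)^(-4)
Step 3: This finite sum is the Laurent series of f about z = -1.
Step 4: Coefficient of (z + 1)^(-4) = coefficient of (z + 1) in the re-centred numerator = -4

-4


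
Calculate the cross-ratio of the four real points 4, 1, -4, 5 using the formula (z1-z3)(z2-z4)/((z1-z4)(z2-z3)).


Step 1: (z1-z3)(z2-z4) = 8 * (-4) = -32
Step 2: (z1-z4)(z2-z3) = (-1) * 5 = -5
Step 3: Cross-ratio = 32/5 = 32/5

32/5


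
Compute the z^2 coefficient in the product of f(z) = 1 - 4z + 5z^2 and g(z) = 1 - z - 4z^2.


Step 1: z^2 term in f*g comes from: (1)*(-4z^2) + (-4z)*(-z) + (5z^2)*(1)
Step 2: = -4 + 4 + 5
Step 3: = 5

5


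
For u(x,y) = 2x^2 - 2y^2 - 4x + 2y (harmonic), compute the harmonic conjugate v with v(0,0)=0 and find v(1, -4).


Step 1: v_x = -u_y = 4y - 2
Step 2: v_y = u_x = 4x - 4
Step 3: v = 4xy - 2x - 4y + C
Step 4: v(0,0) = 0 => C = 0
Step 5: v(1, -4) = -2

-2


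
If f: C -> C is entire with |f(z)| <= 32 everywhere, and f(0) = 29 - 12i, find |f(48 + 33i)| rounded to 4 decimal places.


Step 1: By Liouville's theorem, a bounded entire function is constant.
Step 2: f(z) = f(0) = 29 - 12i for all z.
Step 3: |f(w)| = |29 - 12i| = sqrt(841 + 144)
Step 4: = 31.3847

31.3847


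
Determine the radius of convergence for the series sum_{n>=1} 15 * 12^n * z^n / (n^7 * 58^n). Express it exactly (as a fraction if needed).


Step 1: General term a_n = 15 * 12^n / (n^7 * 58^n)
Step 2: By the root test, |a_n|^(1/n) = 15^(1/n) * 12 / (n^(7/n) * 58) -> 12/58 as n -> infinity (since 15^(1/n) -> 1 and n^(7/n) -> 1)
Step 3: R = 1/lim|a_n|^(1/n) = 58/12 = 29/6

29/6


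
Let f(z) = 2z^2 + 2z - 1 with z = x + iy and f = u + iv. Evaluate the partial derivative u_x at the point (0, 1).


Step 1: f(z) = 2(x+iy)^2 + 2(x+iy) - 1
Step 2: u = 2(x^2 - y^2) + 2x - 1
Step 3: u_x = 4x + 2
Step 4: At (0, 1): u_x = 0 + 2 = 2

2


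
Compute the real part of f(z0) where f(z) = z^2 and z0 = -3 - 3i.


Step 1: z0 = -3 - 3i
Step 2: z0^2 = (-3)^2 - (-3)^2 + 18i
Step 3: real part = 9 - 9 = 0

0


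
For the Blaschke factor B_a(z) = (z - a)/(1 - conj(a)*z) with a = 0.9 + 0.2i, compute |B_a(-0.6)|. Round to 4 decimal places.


Step 1: Numerator z0 - a = -0.6 - (0.9 + 0.2i) = -1.5 - 0.2i
Step 2: Denominator 1 - conj(a)*z0 = 1 - (0.9 - 0.2i)*(-0.6) = 1.54 - 0.12i
Step 3: |z0 - a|^2 = (-1.5)^2 + (-0.2)^2 = 2.29; |1 - conj(a)*z0|^2 = 1.54^2 + (-0.12)^2 = 2.386
Step 4: |B_a(-0.6)| = sqrt(2.29 / 2.386) = sqrt(0.959765)
Step 5: = 0.9797

0.9797


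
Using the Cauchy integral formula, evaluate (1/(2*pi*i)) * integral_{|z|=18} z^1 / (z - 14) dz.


Step 1: f(z) = z^1, a = 14 is inside |z| = 18
Step 2: By Cauchy integral formula: (1/(2pi*i)) * integral = f(a)
Step 3: f(14) = 14^1 = 14

14


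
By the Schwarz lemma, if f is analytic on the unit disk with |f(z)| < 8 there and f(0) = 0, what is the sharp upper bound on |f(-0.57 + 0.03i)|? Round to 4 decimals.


Step 1: g = f/8 maps D -> D with g(0) = 0, so by the Schwarz lemma |g(z)| <= |z|, i.e. |f(z)| <= 8|z|; this is sharp (f(z) = 8z).
Step 2: |z0|^2 = (-0.57)^2 + 0.03^2 = 0.3258
Step 3: |z0| = sqrt(0.3258) = 0.570789
Step 4: Best bound = 8 * |z0| = 8 * 0.570789 = 4.5663

4.5663


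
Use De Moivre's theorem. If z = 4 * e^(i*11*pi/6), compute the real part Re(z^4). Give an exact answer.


Step 1: By De Moivre's theorem, z^4 = 4^4 * e^(i*4*11*pi/6) = 256 * (cos(22*pi/3) + i*sin(22*pi/3))
Step 2: |z|^4 = 4^4 = 256
Step 3: Reduce the angle mod 2*pi: 22*pi/3 - 6*pi = 4*pi/3
Step 4: cos(4*pi/3) = -1/2
Step 5: Re(z^4) = 256 * (-1/2) = -128

-128


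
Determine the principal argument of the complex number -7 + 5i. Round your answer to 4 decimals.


Step 1: z = -7 + 5i
Step 2: arg(z) = atan2(5, -7)
Step 3: arg(z) = 2.5213

2.5213


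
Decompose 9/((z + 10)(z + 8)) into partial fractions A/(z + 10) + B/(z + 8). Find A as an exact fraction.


Step 1: Multiply both sides by (z + 10) and set z = -10
Step 2: A = 9 / (-10 + 8)
Step 3: A = 9 / (-2)
Step 4: A = -9/2

-9/2


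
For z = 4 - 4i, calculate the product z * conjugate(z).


Step 1: conj(z) = 4 + 4i
Step 2: z * conj(z) = 4^2 + (-4)^2
Step 3: = 16 + 16 = 32

32


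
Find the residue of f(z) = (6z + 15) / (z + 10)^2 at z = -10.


Step 1: Pole of order 2 at z = -10
Step 2: Res = lim d/dz [(z + 10)^2 * f(z)] as z -> -10
Step 3: (z + 10)^2 * f(z) = 6z + 15
Step 4: d/dz[6z + 15] = 6

6


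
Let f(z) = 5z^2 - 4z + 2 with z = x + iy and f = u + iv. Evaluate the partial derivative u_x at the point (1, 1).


Step 1: f(z) = 5(x+iy)^2 - 4(x+iy) + 2
Step 2: u = 5(x^2 - y^2) - 4x + 2
Step 3: u_x = 10x - 4
Step 4: At (1, 1): u_x = 10 - 4 = 6

6


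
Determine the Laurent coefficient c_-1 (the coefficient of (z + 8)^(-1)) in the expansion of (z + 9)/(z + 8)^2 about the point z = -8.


Step 1: Write the numerator in powers of (z + 8): z + 9 = (z + 8) + (1*(-8) + 9) = (z + 8) + 1
Step 2: Divide by (z + 8)^2: f(z) = (z + 8)^(-2) + (z + 8)^(-1)
Step 3: This finite sum is the Laurent series of f about z = -8.
Step 4: Coefficient of (z + 8)^(-1) = coefficient of (z + 8) in the re-centred numerator = 1

1


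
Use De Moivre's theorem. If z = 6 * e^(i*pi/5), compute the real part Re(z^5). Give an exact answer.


Step 1: By De Moivre's theorem, z^5 = 6^5 * e^(i*5*pi/5) = 7776 * (cos(pi) + i*sin(pi))
Step 2: |z|^5 = 6^5 = 7776
Step 3: The angle pi already lies in [0, 2*pi)
Step 4: cos(pi) = -1
Step 5: Re(z^5) = 7776 * (-1) = -7776

-7776


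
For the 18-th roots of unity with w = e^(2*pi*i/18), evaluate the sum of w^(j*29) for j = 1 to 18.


Step 1: The sum sum_{j=1}^{n} w^(k*j) equals n if n | k, else 0.
Step 2: Here n = 18, k = 29
Step 3: Does n divide k? 18 | 29 -> False
Step 4: Sum = 0

0


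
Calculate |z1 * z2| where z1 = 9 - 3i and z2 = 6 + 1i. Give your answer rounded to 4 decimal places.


Step 1: |z1| = sqrt(9^2 + (-3)^2) = sqrt(90)
Step 2: |z2| = sqrt(6^2 + 1^2) = sqrt(37)
Step 3: |z1*z2| = |z1|*|z2| = sqrt(90) * sqrt(37) = sqrt(90 * 37) = sqrt(3330)
Step 4: = 57.7062

57.7062


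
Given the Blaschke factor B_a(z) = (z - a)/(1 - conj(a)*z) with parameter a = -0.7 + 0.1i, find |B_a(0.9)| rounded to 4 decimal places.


Step 1: Numerator z0 - a = 0.9 - (-0.7 + 0.1i) = 1.6 - 0.1i
Step 2: Denominator 1 - conj(a)*z0 = 1 - (-0.7 - 0.1i)*0.9 = 1.63 + 0.09i
Step 3: |z0 - a|^2 = 1.6^2 + (-0.1)^2 = 2.57; |1 - conj(a)*z0|^2 = 1.63^2 + 0.09^2 = 2.665
Step 4: |B_a(0.9)| = sqrt(2.57 / 2.665) = sqrt(0.964353)
Step 5: = 0.982

0.982


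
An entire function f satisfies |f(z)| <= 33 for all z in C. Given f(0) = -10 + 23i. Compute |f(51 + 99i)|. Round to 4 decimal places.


Step 1: By Liouville's theorem, a bounded entire function is constant.
Step 2: f(z) = f(0) = -10 + 23i for all z.
Step 3: |f(w)| = |-10 + 23i| = sqrt(100 + 529)
Step 4: = 25.0799

25.0799


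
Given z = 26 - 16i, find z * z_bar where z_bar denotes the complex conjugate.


Step 1: conj(z) = 26 + 16i
Step 2: z * conj(z) = 26^2 + (-16)^2
Step 3: = 676 + 256 = 932

932


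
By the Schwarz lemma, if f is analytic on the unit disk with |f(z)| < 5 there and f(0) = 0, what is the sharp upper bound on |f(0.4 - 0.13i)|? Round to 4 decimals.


Step 1: g = f/5 maps D -> D with g(0) = 0, so by the Schwarz lemma |g(z)| <= |z|, i.e. |f(z)| <= 5|z|; this is sharp (f(z) = 5z).
Step 2: |z0|^2 = 0.4^2 + (-0.13)^2 = 0.1769
Step 3: |z0| = sqrt(0.1769) = 0.420595
Step 4: Best bound = 5 * |z0| = 5 * 0.420595 = 2.103

2.103


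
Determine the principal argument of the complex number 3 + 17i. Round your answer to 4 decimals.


Step 1: z = 3 + 17i
Step 2: arg(z) = atan2(17, 3)
Step 3: arg(z) = 1.3961

1.3961


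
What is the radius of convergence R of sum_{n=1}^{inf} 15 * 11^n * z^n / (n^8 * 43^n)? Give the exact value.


Step 1: General term a_n = 15 * 11^n / (n^8 * 43^n)
Step 2: By the root test, |a_n|^(1/n) = 15^(1/n) * 11 / (n^(8/n) * 43) -> 11/43 as n -> infinity (since 15^(1/n) -> 1 and n^(8/n) -> 1)
Step 3: R = 1/lim|a_n|^(1/n) = 43/11

43/11


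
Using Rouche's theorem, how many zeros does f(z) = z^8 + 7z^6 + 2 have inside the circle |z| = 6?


Step 1: On |z| = 6 the three terms have sizes |z^8| = 6^8 = 1679616, |7z^6| = 7*6^6 = 326592, |2| = 2
Step 2: The dominant term is g(z) = z^8; let h(z) = 7z^6 + 2 so f = g + h
Step 3: On |z| = 6: |g| = 1679616 and |h| <= 326592 + 2 = 326594
Step 4: Since 1679616 > 326594, |h| < |g| on |z| = 6, so by Rouche f has the same number of zeros as g inside |z| < 6
Step 5: g(z) = z^8 has 8 zeros (all at the origin) inside |z| < 6. Answer = 8

8


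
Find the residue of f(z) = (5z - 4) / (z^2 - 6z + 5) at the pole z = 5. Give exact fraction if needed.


Step 1: Q(z) = z^2 - 6z + 5 = (z - 5)(z - 1)
Step 2: Q'(z) = 2z - 6
Step 3: Q'(5) = 4, P(5) = 21
Step 4: Res = P(5)/Q'(5) = 21/4 = 21/4

21/4


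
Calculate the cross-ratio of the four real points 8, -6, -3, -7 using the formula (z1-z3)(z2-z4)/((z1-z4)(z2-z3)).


Step 1: (z1-z3)(z2-z4) = 11 * 1 = 11
Step 2: (z1-z4)(z2-z3) = 15 * (-3) = -45
Step 3: Cross-ratio = -11/45 = -11/45

-11/45


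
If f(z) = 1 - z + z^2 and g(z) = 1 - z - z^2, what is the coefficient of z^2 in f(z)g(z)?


Step 1: z^2 term in f*g comes from: (1)*(-z^2) + (-z)*(-z) + (z^2)*(1)
Step 2: = -1 + 1 + 1
Step 3: = 1

1


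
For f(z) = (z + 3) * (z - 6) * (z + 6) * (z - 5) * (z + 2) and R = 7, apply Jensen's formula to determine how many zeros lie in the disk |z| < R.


Jensen's formula: (1/2pi)*integral log|f(Re^it)|dt = log|f(0)| + sum_{|a_k|<R} log(R/|a_k|)
Step 1: f(0) = 3 * (-6) * 6 * (-5) * 2 = 1080
Step 2: log|f(0)| = log|-3| + log|6| + log|-6| + log|5| + log|-2| = 6.9847
Step 3: Zeros inside |z| < 7: -3, 6, -6, 5, -2
Step 4: Jensen sum = log(7/3) + log(7/6) + log(7/6) + log(7/5) + log(7/2) = 2.7448
Step 5: n(R) = number of terms in the Jensen sum = count of zeros inside |z| < 7 = 5

5


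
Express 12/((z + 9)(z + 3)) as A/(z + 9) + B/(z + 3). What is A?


Step 1: Multiply both sides by (z + 9) and set z = -9
Step 2: A = 12 / (-9 + 3)
Step 3: A = 12 / (-6)
Step 4: A = -2

-2


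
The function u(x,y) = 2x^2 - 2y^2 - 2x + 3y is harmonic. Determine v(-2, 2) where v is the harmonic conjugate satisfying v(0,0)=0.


Step 1: v_x = -u_y = 4y - 3
Step 2: v_y = u_x = 4x - 2
Step 3: v = 4xy - 3x - 2y + C
Step 4: v(0,0) = 0 => C = 0
Step 5: v(-2, 2) = -14

-14


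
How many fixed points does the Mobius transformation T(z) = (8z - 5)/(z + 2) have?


Step 1: Fixed points satisfy T(z) = z
Step 2: z^2 - 6z + 5 = 0
Step 3: Discriminant = (-6)^2 - 4*1*5 = 16
Step 4: Number of fixed points = 2

2


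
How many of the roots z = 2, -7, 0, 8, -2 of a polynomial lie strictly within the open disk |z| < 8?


Step 1: Check each root:
  z = 2: |2| = 2 < 8
  z = -7: |-7| = 7 < 8
  z = 0: |0| = 0 < 8
  z = 8: |8| = 8 >= 8
  z = -2: |-2| = 2 < 8
Step 2: Count = 4

4


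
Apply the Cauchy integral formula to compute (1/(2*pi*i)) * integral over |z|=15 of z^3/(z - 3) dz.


Step 1: f(z) = z^3, a = 3 is inside |z| = 15
Step 2: By Cauchy integral formula: (1/(2pi*i)) * integral = f(a)
Step 3: f(3) = 3^3 = 27

27


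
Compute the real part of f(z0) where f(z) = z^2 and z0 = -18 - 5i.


Step 1: z0 = -18 - 5i
Step 2: z0^2 = (-18)^2 - (-5)^2 + 180i
Step 3: real part = 324 - 25 = 299

299


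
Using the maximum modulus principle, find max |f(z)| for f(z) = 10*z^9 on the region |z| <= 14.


Step 1: On |z| = 14, |f(z)| = 10 * |z|^9 = 10 * 14^9
Step 2: By maximum modulus principle, maximum is on boundary.
Step 3: Maximum = 10 * 20661046784 = 206610467840

206610467840


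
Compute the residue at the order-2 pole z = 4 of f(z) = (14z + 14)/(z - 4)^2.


Step 1: Pole of order 2 at z = 4
Step 2: Res = lim d/dz [(z - 4)^2 * f(z)] as z -> 4
Step 3: (z - 4)^2 * f(z) = 14z + 14
Step 4: d/dz[14z + 14] = 14

14


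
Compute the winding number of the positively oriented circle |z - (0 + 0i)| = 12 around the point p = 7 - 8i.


Step 1: Center c = (0, 0), radius = 12
Step 2: |p - c|^2 = 7^2 + (-8)^2 = 113
Step 3: r^2 = 144
Step 4: |p-c| < r so winding number = 1

1


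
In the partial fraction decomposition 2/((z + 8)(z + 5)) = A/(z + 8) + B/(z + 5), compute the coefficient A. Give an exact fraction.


Step 1: Multiply both sides by (z + 8) and set z = -8
Step 2: A = 2 / (-8 + 5)
Step 3: A = 2 / (-3)
Step 4: A = -2/3

-2/3


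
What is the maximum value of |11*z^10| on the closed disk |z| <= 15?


Step 1: On |z| = 15, |f(z)| = 11 * |z|^10 = 11 * 15^10
Step 2: By maximum modulus principle, maximum is on boundary.
Step 3: Maximum = 11 * 576650390625 = 6343154296875

6343154296875


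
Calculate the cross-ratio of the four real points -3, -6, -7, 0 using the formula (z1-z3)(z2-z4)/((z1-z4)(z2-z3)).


Step 1: (z1-z3)(z2-z4) = 4 * (-6) = -24
Step 2: (z1-z4)(z2-z3) = (-3) * 1 = -3
Step 3: Cross-ratio = 24/3 = 8

8


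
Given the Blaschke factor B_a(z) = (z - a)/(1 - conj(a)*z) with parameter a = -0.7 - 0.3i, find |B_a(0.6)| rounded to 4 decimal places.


Step 1: Numerator z0 - a = 0.6 - (-0.7 - 0.3i) = 1.3 + 0.3i
Step 2: Denominator 1 - conj(a)*z0 = 1 - (-0.7 + 0.3i)*0.6 = 1.42 - 0.18i
Step 3: |z0 - a|^2 = 1.3^2 + 0.3^2 = 1.78; |1 - conj(a)*z0|^2 = 1.42^2 + (-0.18)^2 = 2.0488
Step 4: |B_a(0.6)| = sqrt(1.78 / 2.0488) = sqrt(0.868801)
Step 5: = 0.9321

0.9321


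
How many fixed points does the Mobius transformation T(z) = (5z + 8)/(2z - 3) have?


Step 1: Fixed points satisfy T(z) = z
Step 2: 2z^2 - 8z - 8 = 0
Step 3: Discriminant = (-8)^2 - 4*2*(-8) = 128
Step 4: Number of fixed points = 2

2


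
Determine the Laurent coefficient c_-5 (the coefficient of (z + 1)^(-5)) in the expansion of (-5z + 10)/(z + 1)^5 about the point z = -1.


Step 1: Write the numerator in powers of (z + 1): -5z + 10 = -5(z + 1) + (-5*(-1) + 10) = -5(z + 1) + 15
Step 2: Divide by (z + 1)^5: f(z) = 15(z + 1)^(-5) - 5(z + 1)^(-4)
Step 3: This finite sum is the Laurent series of f about z = -1.
Step 4: Coefficient of (z + 1)^(-5) = -5*(-1) + 10 = 15

15


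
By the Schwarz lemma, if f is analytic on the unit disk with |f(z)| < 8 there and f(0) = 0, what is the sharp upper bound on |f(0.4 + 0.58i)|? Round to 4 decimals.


Step 1: g = f/8 maps D -> D with g(0) = 0, so by the Schwarz lemma |g(z)| <= |z|, i.e. |f(z)| <= 8|z|; this is sharp (f(z) = 8z).
Step 2: |z0|^2 = 0.4^2 + 0.58^2 = 0.4964
Step 3: |z0| = sqrt(0.4964) = 0.704557
Step 4: Best bound = 8 * |z0| = 8 * 0.704557 = 5.6365

5.6365


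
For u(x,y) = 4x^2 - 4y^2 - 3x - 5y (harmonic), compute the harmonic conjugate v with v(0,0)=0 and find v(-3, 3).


Step 1: v_x = -u_y = 8y + 5
Step 2: v_y = u_x = 8x - 3
Step 3: v = 8xy + 5x - 3y + C
Step 4: v(0,0) = 0 => C = 0
Step 5: v(-3, 3) = -96

-96


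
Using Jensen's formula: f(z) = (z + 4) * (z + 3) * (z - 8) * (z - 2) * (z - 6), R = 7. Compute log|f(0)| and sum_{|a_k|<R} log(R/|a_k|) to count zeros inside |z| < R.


Jensen's formula: (1/2pi)*integral log|f(Re^it)|dt = log|f(0)| + sum_{|a_k|<R} log(R/|a_k|)
Step 1: f(0) = 4 * 3 * (-8) * (-2) * (-6) = -1152
Step 2: log|f(0)| = log|-4| + log|-3| + log|8| + log|2| + log|6| = 7.0493
Step 3: Zeros inside |z| < 7: -4, -3, 2, 6
Step 4: Jensen sum = log(7/4) + log(7/3) + log(7/2) + log(7/6) = 2.8138
Step 5: n(R) = number of terms in the Jensen sum = count of zeros inside |z| < 7 = 4

4


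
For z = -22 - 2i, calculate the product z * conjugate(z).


Step 1: conj(z) = -22 + 2i
Step 2: z * conj(z) = (-22)^2 + (-2)^2
Step 3: = 484 + 4 = 488

488


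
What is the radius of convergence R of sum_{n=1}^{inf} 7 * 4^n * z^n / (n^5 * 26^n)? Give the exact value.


Step 1: General term a_n = 7 * 4^n / (n^5 * 26^n)
Step 2: By the root test, |a_n|^(1/n) = 7^(1/n) * 4 / (n^(5/n) * 26) -> 4/26 as n -> infinity (since 7^(1/n) -> 1 and n^(5/n) -> 1)
Step 3: R = 1/lim|a_n|^(1/n) = 26/4 = 13/2

13/2


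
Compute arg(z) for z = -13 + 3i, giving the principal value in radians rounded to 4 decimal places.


Step 1: z = -13 + 3i
Step 2: arg(z) = atan2(3, -13)
Step 3: arg(z) = 2.9148

2.9148


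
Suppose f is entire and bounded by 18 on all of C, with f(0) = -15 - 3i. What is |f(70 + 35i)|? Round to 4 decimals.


Step 1: By Liouville's theorem, a bounded entire function is constant.
Step 2: f(z) = f(0) = -15 - 3i for all z.
Step 3: |f(w)| = |-15 - 3i| = sqrt(225 + 9)
Step 4: = 15.2971

15.2971


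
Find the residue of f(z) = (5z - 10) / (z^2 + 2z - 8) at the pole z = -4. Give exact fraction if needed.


Step 1: Q(z) = z^2 + 2z - 8 = (z + 4)(z - 2)
Step 2: Q'(z) = 2z + 2
Step 3: Q'(-4) = -6, P(-4) = -30
Step 4: Res = P(-4)/Q'(-4) = -30/(-6) = 5

5


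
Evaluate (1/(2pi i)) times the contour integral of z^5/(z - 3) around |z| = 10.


Step 1: f(z) = z^5, a = 3 is inside |z| = 10
Step 2: By Cauchy integral formula: (1/(2pi*i)) * integral = f(a)
Step 3: f(3) = 3^5 = 243

243


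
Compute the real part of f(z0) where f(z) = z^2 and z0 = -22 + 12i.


Step 1: z0 = -22 + 12i
Step 2: z0^2 = (-22)^2 - 12^2 - 528i
Step 3: real part = 484 - 144 = 340

340


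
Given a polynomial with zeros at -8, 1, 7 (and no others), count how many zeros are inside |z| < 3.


Step 1: Check each root:
  z = -8: |-8| = 8 >= 3
  z = 1: |1| = 1 < 3
  z = 7: |7| = 7 >= 3
Step 2: Count = 1

1


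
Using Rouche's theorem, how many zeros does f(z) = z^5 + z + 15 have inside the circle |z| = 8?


Step 1: On |z| = 8 the three terms have sizes |z^5| = 8^5 = 32768, |z| = 8, |15| = 15
Step 2: The dominant term is g(z) = z^5; let h(z) = z + 15 so f = g + h
Step 3: On |z| = 8: |g| = 32768 and |h| <= 8 + 15 = 23
Step 4: Since 32768 > 23, |h| < |g| on |z| = 8, so by Rouche f has the same number of zeros as g inside |z| < 8
Step 5: g(z) = z^5 has 5 zeros (all at the origin) inside |z| < 8. Answer = 5

5


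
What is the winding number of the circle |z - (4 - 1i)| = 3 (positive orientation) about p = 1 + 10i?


Step 1: Center c = (4, -1), radius = 3
Step 2: |p - c|^2 = (-3)^2 + 11^2 = 130
Step 3: r^2 = 9
Step 4: |p-c| > r so winding number = 0

0


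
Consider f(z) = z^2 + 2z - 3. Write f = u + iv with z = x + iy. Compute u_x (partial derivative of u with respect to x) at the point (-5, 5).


Step 1: f(z) = (x+iy)^2 + 2(x+iy) - 3
Step 2: u = (x^2 - y^2) + 2x - 3
Step 3: u_x = 2x + 2
Step 4: At (-5, 5): u_x = -10 + 2 = -8

-8


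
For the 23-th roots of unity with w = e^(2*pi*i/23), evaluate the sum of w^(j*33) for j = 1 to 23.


Step 1: The sum sum_{j=1}^{n} w^(k*j) equals n if n | k, else 0.
Step 2: Here n = 23, k = 33
Step 3: Does n divide k? 23 | 33 -> False
Step 4: Sum = 0

0


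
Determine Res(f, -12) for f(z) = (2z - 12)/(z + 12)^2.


Step 1: Pole of order 2 at z = -12
Step 2: Res = lim d/dz [(z + 12)^2 * f(z)] as z -> -12
Step 3: (z + 12)^2 * f(z) = 2z - 12
Step 4: d/dz[2z - 12] = 2

2


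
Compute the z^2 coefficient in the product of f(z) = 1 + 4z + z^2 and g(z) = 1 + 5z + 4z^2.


Step 1: z^2 term in f*g comes from: (1)*(4z^2) + (4z)*(5z) + (z^2)*(1)
Step 2: = 4 + 20 + 1
Step 3: = 25

25


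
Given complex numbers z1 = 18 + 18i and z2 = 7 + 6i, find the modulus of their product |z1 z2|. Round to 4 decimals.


Step 1: |z1| = sqrt(18^2 + 18^2) = sqrt(648)
Step 2: |z2| = sqrt(7^2 + 6^2) = sqrt(85)
Step 3: |z1*z2| = |z1|*|z2| = sqrt(648) * sqrt(85) = sqrt(648 * 85) = sqrt(55080)
Step 4: = 234.6913

234.6913


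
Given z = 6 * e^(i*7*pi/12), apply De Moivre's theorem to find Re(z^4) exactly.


Step 1: By De Moivre's theorem, z^4 = 6^4 * e^(i*4*7*pi/12) = 1296 * (cos(7*pi/3) + i*sin(7*pi/3))
Step 2: |z|^4 = 6^4 = 1296
Step 3: Reduce the angle mod 2*pi: 7*pi/3 - 2*pi = pi/3
Step 4: cos(pi/3) = 1/2
Step 5: Re(z^4) = 1296 * 1/2 = 648

648


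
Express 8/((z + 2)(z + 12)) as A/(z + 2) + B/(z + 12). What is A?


Step 1: Multiply both sides by (z + 2) and set z = -2
Step 2: A = 8 / (-2 + 12)
Step 3: A = 8 / 10
Step 4: A = 4/5

4/5


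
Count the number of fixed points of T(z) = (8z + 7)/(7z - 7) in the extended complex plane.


Step 1: Fixed points satisfy T(z) = z
Step 2: 7z^2 - 15z - 7 = 0
Step 3: Discriminant = (-15)^2 - 4*7*(-7) = 421
Step 4: Number of fixed points = 2

2


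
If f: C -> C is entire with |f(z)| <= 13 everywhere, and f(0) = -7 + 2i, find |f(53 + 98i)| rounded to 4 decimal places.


Step 1: By Liouville's theorem, a bounded entire function is constant.
Step 2: f(z) = f(0) = -7 + 2i for all z.
Step 3: |f(w)| = |-7 + 2i| = sqrt(49 + 4)
Step 4: = 7.2801

7.2801


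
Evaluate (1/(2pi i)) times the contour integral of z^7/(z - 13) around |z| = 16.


Step 1: f(z) = z^7, a = 13 is inside |z| = 16
Step 2: By Cauchy integral formula: (1/(2pi*i)) * integral = f(a)
Step 3: f(13) = 13^7 = 62748517

62748517


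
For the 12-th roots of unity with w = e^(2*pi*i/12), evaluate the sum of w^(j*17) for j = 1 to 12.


Step 1: The sum sum_{j=1}^{n} w^(k*j) equals n if n | k, else 0.
Step 2: Here n = 12, k = 17
Step 3: Does n divide k? 12 | 17 -> False
Step 4: Sum = 0

0


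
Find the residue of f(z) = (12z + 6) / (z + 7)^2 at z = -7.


Step 1: Pole of order 2 at z = -7
Step 2: Res = lim d/dz [(z + 7)^2 * f(z)] as z -> -7
Step 3: (z + 7)^2 * f(z) = 12z + 6
Step 4: d/dz[12z + 6] = 12

12


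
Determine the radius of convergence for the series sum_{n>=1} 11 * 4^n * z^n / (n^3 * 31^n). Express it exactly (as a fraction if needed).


Step 1: General term a_n = 11 * 4^n / (n^3 * 31^n)
Step 2: By the root test, |a_n|^(1/n) = 11^(1/n) * 4 / (n^(3/n) * 31) -> 4/31 as n -> infinity (since 11^(1/n) -> 1 and n^(3/n) -> 1)
Step 3: R = 1/lim|a_n|^(1/n) = 31/4

31/4


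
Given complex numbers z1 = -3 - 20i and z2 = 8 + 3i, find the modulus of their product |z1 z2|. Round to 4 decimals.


Step 1: |z1| = sqrt((-3)^2 + (-20)^2) = sqrt(409)
Step 2: |z2| = sqrt(8^2 + 3^2) = sqrt(73)
Step 3: |z1*z2| = |z1|*|z2| = sqrt(409) * sqrt(73) = sqrt(409 * 73) = sqrt(29857)
Step 4: = 172.7918

172.7918


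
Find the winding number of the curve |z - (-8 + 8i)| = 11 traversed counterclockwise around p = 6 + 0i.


Step 1: Center c = (-8, 8), radius = 11
Step 2: |p - c|^2 = 14^2 + (-8)^2 = 260
Step 3: r^2 = 121
Step 4: |p-c| > r so winding number = 0

0


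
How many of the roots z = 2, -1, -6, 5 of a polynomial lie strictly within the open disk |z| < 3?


Step 1: Check each root:
  z = 2: |2| = 2 < 3
  z = -1: |-1| = 1 < 3
  z = -6: |-6| = 6 >= 3
  z = 5: |5| = 5 >= 3
Step 2: Count = 2

2


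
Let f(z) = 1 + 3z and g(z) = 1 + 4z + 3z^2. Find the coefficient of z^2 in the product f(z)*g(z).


Step 1: z^2 term in f*g comes from: (1)*(3z^2) + (3z)*(4z) + (0)*(1)
Step 2: = 3 + 12 + 0
Step 3: = 15

15


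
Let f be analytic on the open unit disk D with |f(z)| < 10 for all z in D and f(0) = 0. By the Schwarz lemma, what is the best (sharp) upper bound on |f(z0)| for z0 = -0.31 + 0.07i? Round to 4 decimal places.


Step 1: g = f/10 maps D -> D with g(0) = 0, so by the Schwarz lemma |g(z)| <= |z|, i.e. |f(z)| <= 10|z|; this is sharp (f(z) = 10z).
Step 2: |z0|^2 = (-0.31)^2 + 0.07^2 = 0.101
Step 3: |z0| = sqrt(0.101) = 0.317805
Step 4: Best bound = 10 * |z0| = 10 * 0.317805 = 3.178

3.178


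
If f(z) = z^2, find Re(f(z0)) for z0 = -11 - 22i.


Step 1: z0 = -11 - 22i
Step 2: z0^2 = (-11)^2 - (-22)^2 + 484i
Step 3: real part = 121 - 484 = -363

-363


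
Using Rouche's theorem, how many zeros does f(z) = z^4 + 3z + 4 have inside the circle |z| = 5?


Step 1: On |z| = 5 the three terms have sizes |z^4| = 5^4 = 625, |3z| = 3*5 = 15, |4| = 4
Step 2: The dominant term is g(z) = z^4; let h(z) = 3z + 4 so f = g + h
Step 3: On |z| = 5: |g| = 625 and |h| <= 15 + 4 = 19
Step 4: Since 625 > 19, |h| < |g| on |z| = 5, so by Rouche f has the same number of zeros as g inside |z| < 5
Step 5: g(z) = z^4 has 4 zeros (all at the origin) inside |z| < 5. Answer = 4

4


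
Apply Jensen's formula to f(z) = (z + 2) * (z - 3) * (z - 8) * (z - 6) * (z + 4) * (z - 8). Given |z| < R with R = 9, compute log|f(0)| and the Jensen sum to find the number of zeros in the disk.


Jensen's formula: (1/2pi)*integral log|f(Re^it)|dt = log|f(0)| + sum_{|a_k|<R} log(R/|a_k|)
Step 1: f(0) = 2 * (-3) * (-8) * (-6) * 4 * (-8) = 9216
Step 2: log|f(0)| = log|-2| + log|3| + log|8| + log|6| + log|-4| + log|8| = 9.1287
Step 3: Zeros inside |z| < 9: -2, 3, 8, 6, -4, 8
Step 4: Jensen sum = log(9/2) + log(9/3) + log(9/8) + log(9/6) + log(9/4) + log(9/8) = 4.0547
Step 5: n(R) = number of terms in the Jensen sum = count of zeros inside |z| < 9 = 6

6


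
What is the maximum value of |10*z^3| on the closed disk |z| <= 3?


Step 1: On |z| = 3, |f(z)| = 10 * |z|^3 = 10 * 3^3
Step 2: By maximum modulus principle, maximum is on boundary.
Step 3: Maximum = 10 * 27 = 270

270


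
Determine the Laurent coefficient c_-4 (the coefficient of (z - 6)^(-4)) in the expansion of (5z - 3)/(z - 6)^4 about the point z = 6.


Step 1: Write the numerator in powers of (z - 6): 5z - 3 = 5(z - 6) + (5*6 - 3) = 5(z - 6) + 27
Step 2: Divide by (z - 6)^4: f(z) = 27(z - 6)^(-4) + 5(z - 6)^(-3)
Step 3: This finite sum is the Laurent series of f about z = 6.
Step 4: Coefficient of (z - 6)^(-4) = 5*6 - 3 = 27

27


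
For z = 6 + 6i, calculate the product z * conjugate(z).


Step 1: conj(z) = 6 - 6i
Step 2: z * conj(z) = 6^2 + 6^2
Step 3: = 36 + 36 = 72

72


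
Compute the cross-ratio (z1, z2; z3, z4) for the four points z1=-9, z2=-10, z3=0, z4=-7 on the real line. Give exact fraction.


Step 1: (z1-z3)(z2-z4) = (-9) * (-3) = 27
Step 2: (z1-z4)(z2-z3) = (-2) * (-10) = 20
Step 3: Cross-ratio = 27/20 = 27/20

27/20


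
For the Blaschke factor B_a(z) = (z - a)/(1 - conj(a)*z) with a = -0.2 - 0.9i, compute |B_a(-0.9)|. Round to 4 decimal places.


Step 1: Numerator z0 - a = -0.9 - (-0.2 - 0.9i) = -0.7 + 0.9i
Step 2: Denominator 1 - conj(a)*z0 = 1 - (-0.2 + 0.9i)*(-0.9) = 0.82 + 0.81i
Step 3: |z0 - a|^2 = (-0.7)^2 + 0.9^2 = 1.3; |1 - conj(a)*z0|^2 = 0.82^2 + 0.81^2 = 1.3285
Step 4: |B_a(-0.9)| = sqrt(1.3 / 1.3285) = sqrt(0.978547)
Step 5: = 0.9892

0.9892


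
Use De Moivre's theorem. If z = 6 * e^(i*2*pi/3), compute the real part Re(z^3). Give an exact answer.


Step 1: By De Moivre's theorem, z^3 = 6^3 * e^(i*3*2*pi/3) = 216 * (cos(2*pi) + i*sin(2*pi))
Step 2: |z|^3 = 6^3 = 216
Step 3: Reduce the angle mod 2*pi: 2*pi - 2*pi = 0
Step 4: cos(0) = 1
Step 5: Re(z^3) = 216 * 1 = 216

216


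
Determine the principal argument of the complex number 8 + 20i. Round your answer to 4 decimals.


Step 1: z = 8 + 20i
Step 2: arg(z) = atan2(20, 8)
Step 3: arg(z) = 1.1903

1.1903


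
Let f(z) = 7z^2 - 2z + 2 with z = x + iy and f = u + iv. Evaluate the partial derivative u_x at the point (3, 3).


Step 1: f(z) = 7(x+iy)^2 - 2(x+iy) + 2
Step 2: u = 7(x^2 - y^2) - 2x + 2
Step 3: u_x = 14x - 2
Step 4: At (3, 3): u_x = 42 - 2 = 40

40


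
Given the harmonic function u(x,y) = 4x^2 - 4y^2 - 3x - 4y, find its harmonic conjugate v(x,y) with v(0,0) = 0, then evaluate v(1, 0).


Step 1: v_x = -u_y = 8y + 4
Step 2: v_y = u_x = 8x - 3
Step 3: v = 8xy + 4x - 3y + C
Step 4: v(0,0) = 0 => C = 0
Step 5: v(1, 0) = 4

4


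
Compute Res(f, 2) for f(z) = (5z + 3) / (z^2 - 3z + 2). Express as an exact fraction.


Step 1: Q(z) = z^2 - 3z + 2 = (z - 2)(z - 1)
Step 2: Q'(z) = 2z - 3
Step 3: Q'(2) = 1, P(2) = 13
Step 4: Res = P(2)/Q'(2) = 13/1 = 13

13


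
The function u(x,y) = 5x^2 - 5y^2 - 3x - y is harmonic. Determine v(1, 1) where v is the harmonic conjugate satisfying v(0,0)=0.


Step 1: v_x = -u_y = 10y + 1
Step 2: v_y = u_x = 10x - 3
Step 3: v = 10xy + x - 3y + C
Step 4: v(0,0) = 0 => C = 0
Step 5: v(1, 1) = 8

8


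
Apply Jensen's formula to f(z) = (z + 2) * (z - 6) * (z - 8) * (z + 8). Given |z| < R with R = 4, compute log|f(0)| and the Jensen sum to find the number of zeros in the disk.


Jensen's formula: (1/2pi)*integral log|f(Re^it)|dt = log|f(0)| + sum_{|a_k|<R} log(R/|a_k|)
Step 1: f(0) = 2 * (-6) * (-8) * 8 = 768
Step 2: log|f(0)| = log|-2| + log|6| + log|8| + log|-8| = 6.6438
Step 3: Zeros inside |z| < 4: -2
Step 4: Jensen sum = log(4/2) = 0.6931
Step 5: n(R) = number of terms in the Jensen sum = count of zeros inside |z| < 4 = 1

1


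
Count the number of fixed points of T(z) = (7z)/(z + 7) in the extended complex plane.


Step 1: Fixed points satisfy T(z) = z
Step 2: z^2 = 0
Step 3: Discriminant = 0^2 - 4*1*0 = 0
Step 4: Number of fixed points = 1

1


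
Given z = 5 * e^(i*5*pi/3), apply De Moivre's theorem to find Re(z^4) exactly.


Step 1: By De Moivre's theorem, z^4 = 5^4 * e^(i*4*5*pi/3) = 625 * (cos(20*pi/3) + i*sin(20*pi/3))
Step 2: |z|^4 = 5^4 = 625
Step 3: Reduce the angle mod 2*pi: 20*pi/3 - 6*pi = 2*pi/3
Step 4: cos(2*pi/3) = -1/2
Step 5: Re(z^4) = 625 * (-1/2) = -625/2

-625/2


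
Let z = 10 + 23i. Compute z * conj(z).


Step 1: conj(z) = 10 - 23i
Step 2: z * conj(z) = 10^2 + 23^2
Step 3: = 100 + 529 = 629

629


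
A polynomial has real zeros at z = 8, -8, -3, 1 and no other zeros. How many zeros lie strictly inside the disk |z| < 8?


Step 1: Check each root:
  z = 8: |8| = 8 >= 8
  z = -8: |-8| = 8 >= 8
  z = -3: |-3| = 3 < 8
  z = 1: |1| = 1 < 8
Step 2: Count = 2

2


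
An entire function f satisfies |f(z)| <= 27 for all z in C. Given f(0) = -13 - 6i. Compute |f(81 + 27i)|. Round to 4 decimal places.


Step 1: By Liouville's theorem, a bounded entire function is constant.
Step 2: f(z) = f(0) = -13 - 6i for all z.
Step 3: |f(w)| = |-13 - 6i| = sqrt(169 + 36)
Step 4: = 14.3178

14.3178


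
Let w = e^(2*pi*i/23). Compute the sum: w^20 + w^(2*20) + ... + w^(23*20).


Step 1: The sum sum_{j=1}^{n} w^(k*j) equals n if n | k, else 0.
Step 2: Here n = 23, k = 20
Step 3: Does n divide k? 23 | 20 -> False
Step 4: Sum = 0

0


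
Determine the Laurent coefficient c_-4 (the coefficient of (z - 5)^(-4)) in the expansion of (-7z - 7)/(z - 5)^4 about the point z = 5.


Step 1: Write the numerator in powers of (z - 5): -7z - 7 = -7(z - 5) + (-7*5 - 7) = -7(z - 5) - 42
Step 2: Divide by (z - 5)^4: f(z) = -42(z - 5)^(-4) - 7(z - 5)^(-3)
Step 3: This finite sum is the Laurent series of f about z = 5.
Step 4: Coefficient of (z - 5)^(-4) = -7*5 - 7 = -42

-42


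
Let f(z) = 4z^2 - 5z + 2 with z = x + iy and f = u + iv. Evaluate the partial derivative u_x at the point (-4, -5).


Step 1: f(z) = 4(x+iy)^2 - 5(x+iy) + 2
Step 2: u = 4(x^2 - y^2) - 5x + 2
Step 3: u_x = 8x - 5
Step 4: At (-4, -5): u_x = -32 - 5 = -37

-37


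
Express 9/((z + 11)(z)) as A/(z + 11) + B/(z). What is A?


Step 1: Multiply both sides by (z + 11) and set z = -11
Step 2: A = 9 / (-11 - 0)
Step 3: A = 9 / (-11)
Step 4: A = -9/11

-9/11


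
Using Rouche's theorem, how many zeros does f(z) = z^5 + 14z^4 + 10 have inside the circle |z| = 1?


Step 1: On |z| = 1 the three terms have sizes |z^5| = 1^5 = 1, |14z^4| = 14*1^4 = 14, |10| = 10
Step 2: The dominant term is g(z) = 14z^4; let h(z) = z^5 + 10 so f = g + h
Step 3: On |z| = 1: |g| = 14 and |h| <= 1 + 10 = 11
Step 4: Since 14 > 11, |h| < |g| on |z| = 1, so by Rouche f has the same number of zeros as g inside |z| < 1
Step 5: g(z) = 14z^4 has 4 zeros (at the origin, multiplicity 4) inside |z| < 1. Answer = 4

4


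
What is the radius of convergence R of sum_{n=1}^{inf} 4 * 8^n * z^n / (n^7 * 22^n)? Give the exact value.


Step 1: General term a_n = 4 * 8^n / (n^7 * 22^n)
Step 2: By the root test, |a_n|^(1/n) = 4^(1/n) * 8 / (n^(7/n) * 22) -> 8/22 as n -> infinity (since 4^(1/n) -> 1 and n^(7/n) -> 1)
Step 3: R = 1/lim|a_n|^(1/n) = 22/8 = 11/4

11/4


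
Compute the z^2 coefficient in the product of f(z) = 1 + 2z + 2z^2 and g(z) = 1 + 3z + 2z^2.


Step 1: z^2 term in f*g comes from: (1)*(2z^2) + (2z)*(3z) + (2z^2)*(1)
Step 2: = 2 + 6 + 2
Step 3: = 10

10


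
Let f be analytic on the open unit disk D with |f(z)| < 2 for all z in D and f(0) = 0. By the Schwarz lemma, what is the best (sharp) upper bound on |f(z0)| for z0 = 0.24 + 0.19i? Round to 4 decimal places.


Step 1: g = f/2 maps D -> D with g(0) = 0, so by the Schwarz lemma |g(z)| <= |z|, i.e. |f(z)| <= 2|z|; this is sharp (f(z) = 2z).
Step 2: |z0|^2 = 0.24^2 + 0.19^2 = 0.0937
Step 3: |z0| = sqrt(0.0937) = 0.306105
Step 4: Best bound = 2 * |z0| = 2 * 0.306105 = 0.6122

0.6122


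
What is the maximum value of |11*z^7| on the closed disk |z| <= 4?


Step 1: On |z| = 4, |f(z)| = 11 * |z|^7 = 11 * 4^7
Step 2: By maximum modulus principle, maximum is on boundary.
Step 3: Maximum = 11 * 16384 = 180224

180224


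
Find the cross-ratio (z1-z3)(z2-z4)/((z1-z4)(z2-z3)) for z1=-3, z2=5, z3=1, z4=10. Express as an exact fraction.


Step 1: (z1-z3)(z2-z4) = (-4) * (-5) = 20
Step 2: (z1-z4)(z2-z3) = (-13) * 4 = -52
Step 3: Cross-ratio = -20/52 = -5/13

-5/13


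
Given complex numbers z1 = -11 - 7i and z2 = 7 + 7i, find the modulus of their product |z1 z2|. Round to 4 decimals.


Step 1: |z1| = sqrt((-11)^2 + (-7)^2) = sqrt(170)
Step 2: |z2| = sqrt(7^2 + 7^2) = sqrt(98)
Step 3: |z1*z2| = |z1|*|z2| = sqrt(170) * sqrt(98) = sqrt(170 * 98) = sqrt(16660)
Step 4: = 129.0736

129.0736
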